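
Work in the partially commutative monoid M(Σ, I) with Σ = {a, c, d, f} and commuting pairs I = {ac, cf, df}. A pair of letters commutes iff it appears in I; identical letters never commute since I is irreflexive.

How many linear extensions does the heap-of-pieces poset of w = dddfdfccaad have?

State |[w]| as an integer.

115

piece 0:d — minimal
piece 1:d rests on {0:d}
piece 2:d rests on {1:d}
piece 3:f — minimal
piece 4:d rests on {2:d}
piece 5:f rests on {3:f}
piece 6:c rests on {4:d}
piece 7:c rests on {6:c}
piece 8:a rests on {4:d, 5:f}
piece 9:a rests on {8:a}
piece 10:d rests on {7:c, 9:a}
minimal pieces: {0:d, 3:f}
ways to finish when only these pieces remain (= sum over removing one remaining piece with nothing left below it):
  1 left: {10}→1
  2 left: {7,10}→1  {9,10}→1
  3 left: {6,7,10}→1  {7,9,10}→2  {8,9,10}→1
  4 left: {5,8,9,10}→1  {6,7,9,10}→3  {7,8,9,10}→3
  5 left: {3,5,8,9,10}→1  {5,7,8,9,10}→4  {6,7,8,9,10}→6
  6 left: {3,5,7,8,9,10}→5  {4,6,7,8,9,10}→6  {5,6,7,8,9,10}→10
  7 left: {2,4,6,7,8,9,10}→6  {3,5,6,7,8,9,10}→15  {4,5,6,7,8,9,10}→16
  8 left: {1,2,4,6,7,8,9,10}→6  {2,4,5,6,7,8,9,10}→22  {3,4,5,6,7,8,9,10}→31
  9 left: {0,1,2,4,6,7,8,9,10}→6  {1,2,4,5,6,7,8,9,10}→28  {2,3,4,5,6,7,8,9,10}→53
  placing 0:d first → 81 extensions
  placing 3:f first → 34 extensions
total linear extensions = 115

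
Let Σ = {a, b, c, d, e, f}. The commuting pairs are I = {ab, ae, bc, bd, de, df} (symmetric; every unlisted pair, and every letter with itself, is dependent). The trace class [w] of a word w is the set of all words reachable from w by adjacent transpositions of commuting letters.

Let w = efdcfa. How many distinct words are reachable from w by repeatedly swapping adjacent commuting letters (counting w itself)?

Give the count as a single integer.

0(e) covers ∅
1(f) covers 0:e
2(d) covers ∅
3(c) covers 1:f, 2:d
4(f) covers 3:c
5(a) covers 4:f
floor of heap: 0:e, 2:d
completions by unplaced set U, small U first (add the entries for U minus each lowest piece of U):
  |U|=1: {5}:1
  |U|=2: {4,5}:1
  |U|=3: {3,4,5}:1
  |U|=4: {1,3,4,5}:1  {2,3,4,5}:1
  start at 0(e): 2
  start at 2(d): 1
sum over floor = 3

3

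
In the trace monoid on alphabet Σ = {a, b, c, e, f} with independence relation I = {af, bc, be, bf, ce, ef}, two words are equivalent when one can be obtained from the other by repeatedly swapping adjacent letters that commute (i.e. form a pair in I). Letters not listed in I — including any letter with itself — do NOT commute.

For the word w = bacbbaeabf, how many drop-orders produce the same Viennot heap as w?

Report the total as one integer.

piece 0:b — minimal
piece 1:a rests on {0:b}
piece 2:c rests on {1:a}
piece 3:b rests on {1:a}
piece 4:b rests on {3:b}
piece 5:a rests on {2:c, 4:b}
piece 6:e rests on {5:a}
piece 7:a rests on {6:e}
piece 8:b rests on {7:a}
piece 9:f rests on {2:c}
minimal pieces: {0:b}
ways to finish when only these pieces remain (= sum over removing one remaining piece with nothing left below it):
  1 left: {8}→1  {9}→1
  2 left: {7,8}→1  {8,9}→2
  3 left: {6,7,8}→1  {7,8,9}→3
  4 left: {5,6,7,8}→1  {6,7,8,9}→4
  5 left: {4,5,6,7,8}→1  {5,6,7,8,9}→5
  6 left: {2,5,6,7,8,9}→5  {3,4,5,6,7,8}→1  {4,5,6,7,8,9}→6
  7 left: {2,4,5,6,7,8,9}→11  {3,4,5,6,7,8,9}→7
  8 left: {2,3,4,5,6,7,8,9}→18
  placing 0:b first → 18 extensions

18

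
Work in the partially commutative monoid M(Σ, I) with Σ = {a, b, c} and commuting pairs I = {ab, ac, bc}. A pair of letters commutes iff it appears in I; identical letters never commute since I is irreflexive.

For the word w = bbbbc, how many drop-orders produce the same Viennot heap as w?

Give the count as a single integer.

5

0(b) covers ∅
1(b) covers 0:b
2(b) covers 1:b
3(b) covers 2:b
4(c) covers ∅
floor of heap: 0:b, 4:c
completions by unplaced set U, small U first (add the entries for U minus each lowest piece of U):
  |U|=1: {3}:1  {4}:1
  |U|=2: {2,3}:1  {3,4}:2
  |U|=3: {1,2,3}:1  {2,3,4}:3
  start at 0(b): 4
  start at 4(c): 1
sum over floor = 5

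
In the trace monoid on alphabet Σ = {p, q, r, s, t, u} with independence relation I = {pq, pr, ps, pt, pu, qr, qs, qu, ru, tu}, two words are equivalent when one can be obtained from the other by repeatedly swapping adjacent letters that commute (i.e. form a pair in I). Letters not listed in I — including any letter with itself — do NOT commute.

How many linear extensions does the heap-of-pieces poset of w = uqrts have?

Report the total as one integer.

0(u) covers ∅
1(q) covers ∅
2(r) covers ∅
3(t) covers 1:q, 2:r
4(s) covers 0:u, 3:t
floor of heap: 0:u, 1:q, 2:r
completions by unplaced set U, small U first (add the entries for U minus each lowest piece of U):
  |U|=1: {4}:1
  |U|=2: {0,4}:1  {3,4}:1
  |U|=3: {0,3,4}:2  {1,3,4}:1  {2,3,4}:1
  start at 0(u): 2
  start at 1(q): 3
  start at 2(r): 3
sum over floor = 8

8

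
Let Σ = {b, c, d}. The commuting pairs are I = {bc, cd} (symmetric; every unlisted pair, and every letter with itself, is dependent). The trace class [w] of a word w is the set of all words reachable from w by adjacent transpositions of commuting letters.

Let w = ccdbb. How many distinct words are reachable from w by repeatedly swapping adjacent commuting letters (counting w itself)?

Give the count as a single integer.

10

piece 0:c — minimal
piece 1:c rests on {0:c}
piece 2:d — minimal
piece 3:b rests on {2:d}
piece 4:b rests on {3:b}
minimal pieces: {0:c, 2:d}
ways to finish when only these pieces remain (= sum over removing one remaining piece with nothing left below it):
  1 left: {1}→1  {4}→1
  2 left: {0,1}→1  {1,4}→2  {3,4}→1
  3 left: {0,1,4}→3  {1,3,4}→3  {2,3,4}→1
  placing 0:c first → 4 extensions
  placing 2:d first → 6 extensions
total linear extensions = 10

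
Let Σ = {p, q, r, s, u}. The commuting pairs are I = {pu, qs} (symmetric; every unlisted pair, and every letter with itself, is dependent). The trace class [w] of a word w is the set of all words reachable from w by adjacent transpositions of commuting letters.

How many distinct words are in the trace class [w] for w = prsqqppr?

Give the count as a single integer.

drop 0:p onto floor
drop 1:r onto {0:p}
drop 2:s onto {1:r}
drop 3:q onto {1:r}
drop 4:q onto {3:q}
drop 5:p onto {2:s, 4:q}
drop 6:p onto {5:p}
drop 7:r onto {6:p}
ground layer = {0:p}
drop-orders for the pieces not yet dropped (sum over which currently-grounded one goes next):
  1 to go: {7} 1
  2 to go: {6,7} 1
  3 to go: {5,6,7} 1
  4 to go: {2,5,6,7} 1  {4,5,6,7} 1
  5 to go: {2,4,5,6,7} 2  {3,4,5,6,7} 1
  6 to go: {2,3,4,5,6,7} 3
  if 0:p drops first: 3 orders

3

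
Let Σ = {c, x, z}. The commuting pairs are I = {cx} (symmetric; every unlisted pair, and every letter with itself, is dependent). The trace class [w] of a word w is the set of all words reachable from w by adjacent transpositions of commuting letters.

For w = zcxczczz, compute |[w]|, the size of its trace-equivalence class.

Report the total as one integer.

#0=z has no predecessor
#1=c depends on [0:z]
#2=x depends on [0:z]
#3=c depends on [1:c]
#4=z depends on [2:x, 3:c]
#5=c depends on [4:z]
#6=z depends on [5:c]
#7=z depends on [6:z]
sources: [0:z]
N(rest) = Σ N(rest − s) over sources s of rest; N(one piece) = 1:
  size 1 → [7]=1
  size 2 → [6,7]=1
  size 3 → [5,6,7]=1
  size 4 → [4,5,6,7]=1
  size 5 → [2,4,5,6,7]=1  [3,4,5,6,7]=1
  size 6 → [1,3,4,5,6,7]=1  [2,3,4,5,6,7]=2
  first=0(z) contributes 3

3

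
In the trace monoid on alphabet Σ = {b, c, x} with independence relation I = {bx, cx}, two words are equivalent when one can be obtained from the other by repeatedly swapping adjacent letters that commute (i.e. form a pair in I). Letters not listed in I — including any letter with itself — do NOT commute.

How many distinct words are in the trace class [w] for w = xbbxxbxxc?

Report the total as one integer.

126

#0=x has no predecessor
#1=b has no predecessor
#2=b depends on [1:b]
#3=x depends on [0:x]
#4=x depends on [3:x]
#5=b depends on [2:b]
#6=x depends on [4:x]
#7=x depends on [6:x]
#8=c depends on [5:b]
sources: [0:x, 1:b]
N(rest) = Σ N(rest − s) over sources s of rest; N(one piece) = 1:
  size 1 → [7]=1  [8]=1
  size 2 → [5,8]=1  [6,7]=1  [7,8]=2
  size 3 → [2,5,8]=1  [4,6,7]=1  [5,7,8]=3  [6,7,8]=3
  size 4 → [1,2,5,8]=1  [2,5,7,8]=4  [3,4,6,7]=1  [4,6,7,8]=4  [5,6,7,8]=6
  size 5 → [0,3,4,6,7]=1  [1,2,5,7,8]=5  [2,5,6,7,8]=10  [3,4,6,7,8]=5  [4,5,6,7,8]=10
  size 6 → [0,3,4,6,7,8]=6  [1,2,5,6,7,8]=15  [2,4,5,6,7,8]=20  [3,4,5,6,7,8]=15
  size 7 → [0,3,4,5,6,7,8]=21  [1,2,4,5,6,7,8]=35  [2,3,4,5,6,7,8]=35
  first=0(x) contributes 70
  first=1(b) contributes 56
|[w]| = 126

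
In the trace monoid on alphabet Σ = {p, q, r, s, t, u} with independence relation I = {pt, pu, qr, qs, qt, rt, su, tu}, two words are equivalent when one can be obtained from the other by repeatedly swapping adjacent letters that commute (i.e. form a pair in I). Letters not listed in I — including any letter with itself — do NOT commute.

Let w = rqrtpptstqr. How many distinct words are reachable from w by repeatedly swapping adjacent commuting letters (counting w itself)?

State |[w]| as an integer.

546

#0=r has no predecessor
#1=q has no predecessor
#2=r depends on [0:r]
#3=t has no predecessor
#4=p depends on [1:q, 2:r]
#5=p depends on [4:p]
#6=t depends on [3:t]
#7=s depends on [5:p, 6:t]
#8=t depends on [7:s]
#9=q depends on [5:p]
#10=r depends on [7:s]
sources: [0:r, 1:q, 3:t]
N(rest) = Σ N(rest − s) over sources s of rest; N(one piece) = 1:
  size 1 → [8]=1  [9]=1  [10]=1
  size 2 → [8,9]=2  [8,10]=2  [9,10]=2
  size 3 → [7,8,10]=2  [8,9,10]=6
  size 4 → [6,7,8,10]=2  [7,8,9,10]=8
  size 5 → [3,6,7,8,10]=2  [5,7,8,9,10]=8  [6,7,8,9,10]=10
  size 6 → [3,6,7,8,9,10]=12  [4,5,7,8,9,10]=8  [5,6,7,8,9,10]=18
  size 7 → [1,4,5,7,8,9,10]=8  [2,4,5,7,8,9,10]=8  [3,5,6,7,8,9,10]=30  [4,5,6,7,8,9,10]=26
  size 8 → [0,2,4,5,7,8,9,10]=8  [1,2,4,5,7,8,9,10]=16  [1,4,5,6,7,8,9,10]=34  [2,4,5,6,7,8,9,10]=34  [3,4,5,6,7,8,9,10]=56
  size 9 → [0,1,2,4,5,7,8,9,10]=24  [0,2,4,5,6,7,8,9,10]=42  [1,2,4,5,6,7,8,9,10]=84  [1,3,4,5,6,7,8,9,10]=90  [2,3,4,5,6,7,8,9,10]=90
  first=0(r) contributes 264
  first=1(q) contributes 132
  first=3(t) contributes 150
|[w]| = 546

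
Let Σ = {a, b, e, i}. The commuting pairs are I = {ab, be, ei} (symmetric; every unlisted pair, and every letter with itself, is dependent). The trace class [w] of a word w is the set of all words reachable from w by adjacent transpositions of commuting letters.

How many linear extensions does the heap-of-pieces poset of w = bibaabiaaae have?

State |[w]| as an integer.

6

piece 0:b — minimal
piece 1:i rests on {0:b}
piece 2:b rests on {1:i}
piece 3:a rests on {1:i}
piece 4:a rests on {3:a}
piece 5:b rests on {2:b}
piece 6:i rests on {4:a, 5:b}
piece 7:a rests on {6:i}
piece 8:a rests on {7:a}
piece 9:a rests on {8:a}
piece 10:e rests on {9:a}
minimal pieces: {0:b}
ways to finish when only these pieces remain (= sum over removing one remaining piece with nothing left below it):
  1 left: {10}→1
  2 left: {9,10}→1
  3 left: {8,9,10}→1
  4 left: {7,8,9,10}→1
  5 left: {6,7,8,9,10}→1
  6 left: {4,6,7,8,9,10}→1  {5,6,7,8,9,10}→1
  7 left: {2,5,6,7,8,9,10}→1  {3,4,6,7,8,9,10}→1  {4,5,6,7,8,9,10}→2
  8 left: {2,4,5,6,7,8,9,10}→3  {3,4,5,6,7,8,9,10}→3
  9 left: {2,3,4,5,6,7,8,9,10}→6
  placing 0:b first → 6 extensions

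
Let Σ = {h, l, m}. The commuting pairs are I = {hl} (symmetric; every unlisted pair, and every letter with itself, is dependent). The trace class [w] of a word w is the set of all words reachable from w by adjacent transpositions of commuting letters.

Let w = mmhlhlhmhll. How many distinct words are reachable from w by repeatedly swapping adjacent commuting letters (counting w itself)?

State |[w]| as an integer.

0(m) covers ∅
1(m) covers 0:m
2(h) covers 1:m
3(l) covers 1:m
4(h) covers 2:h
5(l) covers 3:l
6(h) covers 4:h
7(m) covers 5:l, 6:h
8(h) covers 7:m
9(l) covers 7:m
10(l) covers 9:l
floor of heap: 0:m
completions by unplaced set U, small U first (add the entries for U minus each lowest piece of U):
  |U|=1: {8}:1  {10}:1
  |U|=2: {8,10}:2  {9,10}:1
  |U|=3: {8,9,10}:3
  |U|=4: {7,8,9,10}:3
  |U|=5: {5,7,8,9,10}:3  {6,7,8,9,10}:3
  |U|=6: {3,5,7,8,9,10}:3  {4,6,7,8,9,10}:3  {5,6,7,8,9,10}:6
  |U|=7: {2,4,6,7,8,9,10}:3  {3,5,6,7,8,9,10}:9  {4,5,6,7,8,9,10}:9
  |U|=8: {2,4,5,6,7,8,9,10}:12  {3,4,5,6,7,8,9,10}:18
  |U|=9: {2,3,4,5,6,7,8,9,10}:30
  start at 0(m): 30

30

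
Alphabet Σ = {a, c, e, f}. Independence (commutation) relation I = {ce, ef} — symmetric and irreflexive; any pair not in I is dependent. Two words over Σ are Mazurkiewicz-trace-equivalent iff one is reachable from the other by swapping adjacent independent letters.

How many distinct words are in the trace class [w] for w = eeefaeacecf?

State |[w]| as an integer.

16

piece 0:e — minimal
piece 1:e rests on {0:e}
piece 2:e rests on {1:e}
piece 3:f — minimal
piece 4:a rests on {2:e, 3:f}
piece 5:e rests on {4:a}
piece 6:a rests on {5:e}
piece 7:c rests on {6:a}
piece 8:e rests on {6:a}
piece 9:c rests on {7:c}
piece 10:f rests on {9:c}
minimal pieces: {0:e, 3:f}
ways to finish when only these pieces remain (= sum over removing one remaining piece with nothing left below it):
  1 left: {8}→1  {10}→1
  2 left: {8,10}→2  {9,10}→1
  3 left: {7,9,10}→1  {8,9,10}→3
  4 left: {7,8,9,10}→4
  5 left: {6,7,8,9,10}→4
  6 left: {5,6,7,8,9,10}→4
  7 left: {4,5,6,7,8,9,10}→4
  8 left: {2,4,5,6,7,8,9,10}→4  {3,4,5,6,7,8,9,10}→4
  9 left: {1,2,4,5,6,7,8,9,10}→4  {2,3,4,5,6,7,8,9,10}→8
  placing 0:e first → 12 extensions
  placing 3:f first → 4 extensions
total linear extensions = 16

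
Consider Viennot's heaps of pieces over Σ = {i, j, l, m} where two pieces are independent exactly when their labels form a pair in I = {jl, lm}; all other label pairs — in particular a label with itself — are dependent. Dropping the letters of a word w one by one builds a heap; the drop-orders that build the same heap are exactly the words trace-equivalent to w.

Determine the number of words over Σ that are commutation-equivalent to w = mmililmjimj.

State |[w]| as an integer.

3

0(m) covers ∅
1(m) covers 0:m
2(i) covers 1:m
3(l) covers 2:i
4(i) covers 3:l
5(l) covers 4:i
6(m) covers 4:i
7(j) covers 6:m
8(i) covers 5:l, 7:j
9(m) covers 8:i
10(j) covers 9:m
floor of heap: 0:m
completions by unplaced set U, small U first (add the entries for U minus each lowest piece of U):
  |U|=1: {10}:1
  |U|=2: {9,10}:1
  |U|=3: {8,9,10}:1
  |U|=4: {5,8,9,10}:1  {7,8,9,10}:1
  |U|=5: {5,7,8,9,10}:2  {6,7,8,9,10}:1
  |U|=6: {5,6,7,8,9,10}:3
  |U|=7: {4,5,6,7,8,9,10}:3
  |U|=8: {3,4,5,6,7,8,9,10}:3
  |U|=9: {2,3,4,5,6,7,8,9,10}:3
  start at 0(m): 3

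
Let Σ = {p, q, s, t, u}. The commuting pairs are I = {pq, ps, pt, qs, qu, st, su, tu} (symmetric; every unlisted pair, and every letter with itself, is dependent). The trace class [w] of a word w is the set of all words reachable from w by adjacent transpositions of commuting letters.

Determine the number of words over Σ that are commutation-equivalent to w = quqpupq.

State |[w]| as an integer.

35

#0=q has no predecessor
#1=u has no predecessor
#2=q depends on [0:q]
#3=p depends on [1:u]
#4=u depends on [3:p]
#5=p depends on [4:u]
#6=q depends on [2:q]
sources: [0:q, 1:u]
N(rest) = Σ N(rest − s) over sources s of rest; N(one piece) = 1:
  size 1 → [5]=1  [6]=1
  size 2 → [2,6]=1  [4,5]=1  [5,6]=2
  size 3 → [0,2,6]=1  [2,5,6]=3  [3,4,5]=1  [4,5,6]=3
  size 4 → [0,2,5,6]=4  [1,3,4,5]=1  [2,4,5,6]=6  [3,4,5,6]=4
  size 5 → [0,2,4,5,6]=10  [1,3,4,5,6]=5  [2,3,4,5,6]=10
  first=0(q) contributes 15
  first=1(u) contributes 20
|[w]| = 35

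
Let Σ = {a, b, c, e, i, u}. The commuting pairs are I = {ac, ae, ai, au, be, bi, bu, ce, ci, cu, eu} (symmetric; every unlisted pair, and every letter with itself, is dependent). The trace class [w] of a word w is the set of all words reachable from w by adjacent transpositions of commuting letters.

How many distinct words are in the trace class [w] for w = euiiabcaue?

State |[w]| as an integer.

1680

0(e) covers ∅
1(u) covers ∅
2(i) covers 0:e, 1:u
3(i) covers 2:i
4(a) covers ∅
5(b) covers 4:a
6(c) covers 5:b
7(a) covers 5:b
8(u) covers 3:i
9(e) covers 3:i
floor of heap: 0:e, 1:u, 4:a
completions by unplaced set U, small U first (add the entries for U minus each lowest piece of U):
  |U|=1: {6}:1  {7}:1  {8}:1  {9}:1
  |U|=2: {6,7}:2  {6,8}:2  {6,9}:2  {7,8}:2  {7,9}:2  {8,9}:2
  |U|=3: {3,8,9}:2  {5,6,7}:2  {6,7,8}:6  {6,7,9}:6  {6,8,9}:6  {7,8,9}:6
  |U|=4: {2,3,8,9}:2  {3,6,8,9}:8  {3,7,8,9}:8  {4,5,6,7}:2  {5,6,7,8}:8  {5,6,7,9}:8  {6,7,8,9}:24
  |U|=5: {0,2,3,8,9}:2  {1,2,3,8,9}:2  {2,3,6,8,9}:10  {2,3,7,8,9}:10  {3,6,7,8,9}:40  {4,5,6,7,8}:10  {4,5,6,7,9}:10  {5,6,7,8,9}:40
  |U|=6: {0,1,2,3,8,9}:4  {0,2,3,6,8,9}:12  {0,2,3,7,8,9}:12  {1,2,3,6,8,9}:12  {1,2,3,7,8,9}:12  {2,3,6,7,8,9}:60  {3,5,6,7,8,9}:80  {4,5,6,7,8,9}:60
  |U|=7: {0,1,2,3,6,8,9}:28  {0,1,2,3,7,8,9}:28  {0,2,3,6,7,8,9}:84  {1,2,3,6,7,8,9}:84  {2,3,5,6,7,8,9}:140  {3,4,5,6,7,8,9}:140
  |U|=8: {0,1,2,3,6,7,8,9}:224  {0,2,3,5,6,7,8,9}:224  {1,2,3,5,6,7,8,9}:224  {2,3,4,5,6,7,8,9}:280
  start at 0(e): 504
  start at 1(u): 504
  start at 4(a): 672
sum over floor = 1680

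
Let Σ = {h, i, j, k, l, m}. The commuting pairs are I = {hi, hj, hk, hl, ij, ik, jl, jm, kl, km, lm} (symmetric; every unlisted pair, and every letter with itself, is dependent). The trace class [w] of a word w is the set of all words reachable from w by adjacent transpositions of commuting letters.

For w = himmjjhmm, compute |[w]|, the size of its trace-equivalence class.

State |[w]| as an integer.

0(h) covers ∅
1(i) covers ∅
2(m) covers 0:h, 1:i
3(m) covers 2:m
4(j) covers ∅
5(j) covers 4:j
6(h) covers 3:m
7(m) covers 6:h
8(m) covers 7:m
floor of heap: 0:h, 1:i, 4:j
completions by unplaced set U, small U first (add the entries for U minus each lowest piece of U):
  |U|=1: {5}:1  {8}:1
  |U|=2: {4,5}:1  {5,8}:2  {7,8}:1
  |U|=3: {4,5,8}:3  {5,7,8}:3  {6,7,8}:1
  |U|=4: {3,6,7,8}:1  {4,5,7,8}:6  {5,6,7,8}:4
  |U|=5: {2,3,6,7,8}:1  {3,5,6,7,8}:5  {4,5,6,7,8}:10
  |U|=6: {0,2,3,6,7,8}:1  {1,2,3,6,7,8}:1  {2,3,5,6,7,8}:6  {3,4,5,6,7,8}:15
  |U|=7: {0,1,2,3,6,7,8}:2  {0,2,3,5,6,7,8}:7  {1,2,3,5,6,7,8}:7  {2,3,4,5,6,7,8}:21
  start at 0(h): 28
  start at 1(i): 28
  start at 4(j): 16
sum over floor = 72

72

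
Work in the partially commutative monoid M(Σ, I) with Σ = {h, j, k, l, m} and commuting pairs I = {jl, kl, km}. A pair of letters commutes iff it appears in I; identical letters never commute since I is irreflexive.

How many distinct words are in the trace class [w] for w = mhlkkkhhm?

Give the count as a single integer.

#0=m has no predecessor
#1=h depends on [0:m]
#2=l depends on [1:h]
#3=k depends on [1:h]
#4=k depends on [3:k]
#5=k depends on [4:k]
#6=h depends on [2:l, 5:k]
#7=h depends on [6:h]
#8=m depends on [7:h]
sources: [0:m]
N(rest) = Σ N(rest − s) over sources s of rest; N(one piece) = 1:
  size 1 → [8]=1
  size 2 → [7,8]=1
  size 3 → [6,7,8]=1
  size 4 → [2,6,7,8]=1  [5,6,7,8]=1
  size 5 → [2,5,6,7,8]=2  [4,5,6,7,8]=1
  size 6 → [2,4,5,6,7,8]=3  [3,4,5,6,7,8]=1
  size 7 → [2,3,4,5,6,7,8]=4
  first=0(m) contributes 4

4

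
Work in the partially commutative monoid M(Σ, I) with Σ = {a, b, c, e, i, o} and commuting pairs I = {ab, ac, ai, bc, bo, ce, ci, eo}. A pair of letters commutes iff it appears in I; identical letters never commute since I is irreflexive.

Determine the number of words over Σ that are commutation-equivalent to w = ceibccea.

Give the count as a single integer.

56

drop 0:c onto floor
drop 1:e onto floor
drop 2:i onto {1:e}
drop 3:b onto {2:i}
drop 4:c onto {0:c}
drop 5:c onto {4:c}
drop 6:e onto {3:b}
drop 7:a onto {6:e}
ground layer = {0:c, 1:e}
drop-orders for the pieces not yet dropped (sum over which currently-grounded one goes next):
  1 to go: {5} 1  {7} 1
  2 to go: {4,5} 1  {5,7} 2  {6,7} 1
  3 to go: {0,4,5} 1  {3,6,7} 1  {4,5,7} 3  {5,6,7} 3
  4 to go: {0,4,5,7} 4  {2,3,6,7} 1  {3,5,6,7} 4  {4,5,6,7} 6
  5 to go: {0,4,5,6,7} 10  {1,2,3,6,7} 1  {2,3,5,6,7} 5  {3,4,5,6,7} 10
  6 to go: {0,3,4,5,6,7} 20  {1,2,3,5,6,7} 6  {2,3,4,5,6,7} 15
  if 0:c drops first: 21 orders
  if 1:e drops first: 35 orders
heap linearizations: 56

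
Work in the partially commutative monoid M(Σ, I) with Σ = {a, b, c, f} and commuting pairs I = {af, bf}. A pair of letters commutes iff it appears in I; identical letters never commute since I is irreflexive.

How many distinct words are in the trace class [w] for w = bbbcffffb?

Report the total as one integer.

0(b) covers ∅
1(b) covers 0:b
2(b) covers 1:b
3(c) covers 2:b
4(f) covers 3:c
5(f) covers 4:f
6(f) covers 5:f
7(f) covers 6:f
8(b) covers 3:c
floor of heap: 0:b
completions by unplaced set U, small U first (add the entries for U minus each lowest piece of U):
  |U|=1: {7}:1  {8}:1
  |U|=2: {6,7}:1  {7,8}:2
  |U|=3: {5,6,7}:1  {6,7,8}:3
  |U|=4: {4,5,6,7}:1  {5,6,7,8}:4
  |U|=5: {4,5,6,7,8}:5
  |U|=6: {3,4,5,6,7,8}:5
  |U|=7: {2,3,4,5,6,7,8}:5
  start at 0(b): 5

5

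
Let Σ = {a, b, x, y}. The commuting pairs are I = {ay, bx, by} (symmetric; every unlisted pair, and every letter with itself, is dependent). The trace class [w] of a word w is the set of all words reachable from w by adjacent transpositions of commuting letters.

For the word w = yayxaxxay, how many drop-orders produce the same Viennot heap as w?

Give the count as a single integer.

6

drop 0:y onto floor
drop 1:a onto floor
drop 2:y onto {0:y}
drop 3:x onto {1:a, 2:y}
drop 4:a onto {3:x}
drop 5:x onto {4:a}
drop 6:x onto {5:x}
drop 7:a onto {6:x}
drop 8:y onto {6:x}
ground layer = {0:y, 1:a}
drop-orders for the pieces not yet dropped (sum over which currently-grounded one goes next):
  1 to go: {7} 1  {8} 1
  2 to go: {7,8} 2
  3 to go: {6,7,8} 2
  4 to go: {5,6,7,8} 2
  5 to go: {4,5,6,7,8} 2
  6 to go: {3,4,5,6,7,8} 2
  7 to go: {1,3,4,5,6,7,8} 2  {2,3,4,5,6,7,8} 2
  if 0:y drops first: 4 orders
  if 1:a drops first: 2 orders
heap linearizations: 6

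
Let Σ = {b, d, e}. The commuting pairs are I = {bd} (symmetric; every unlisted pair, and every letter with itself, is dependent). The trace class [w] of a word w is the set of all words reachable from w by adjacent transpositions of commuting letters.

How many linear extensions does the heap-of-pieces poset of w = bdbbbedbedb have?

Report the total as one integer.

20

piece 0:b — minimal
piece 1:d — minimal
piece 2:b rests on {0:b}
piece 3:b rests on {2:b}
piece 4:b rests on {3:b}
piece 5:e rests on {1:d, 4:b}
piece 6:d rests on {5:e}
piece 7:b rests on {5:e}
piece 8:e rests on {6:d, 7:b}
piece 9:d rests on {8:e}
piece 10:b rests on {8:e}
minimal pieces: {0:b, 1:d}
ways to finish when only these pieces remain (= sum over removing one remaining piece with nothing left below it):
  1 left: {9}→1  {10}→1
  2 left: {9,10}→2
  3 left: {8,9,10}→2
  4 left: {6,8,9,10}→2  {7,8,9,10}→2
  5 left: {6,7,8,9,10}→4
  6 left: {5,6,7,8,9,10}→4
  7 left: {1,5,6,7,8,9,10}→4  {4,5,6,7,8,9,10}→4
  8 left: {1,4,5,6,7,8,9,10}→8  {3,4,5,6,7,8,9,10}→4
  9 left: {1,3,4,5,6,7,8,9,10}→12  {2,3,4,5,6,7,8,9,10}→4
  placing 0:b first → 16 extensions
  placing 1:d first → 4 extensions
total linear extensions = 20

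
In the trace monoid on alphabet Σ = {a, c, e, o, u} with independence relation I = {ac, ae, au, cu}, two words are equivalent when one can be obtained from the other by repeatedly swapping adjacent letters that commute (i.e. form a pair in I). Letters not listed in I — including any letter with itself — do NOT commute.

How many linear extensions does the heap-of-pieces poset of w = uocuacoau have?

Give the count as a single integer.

piece 0:u — minimal
piece 1:o rests on {0:u}
piece 2:c rests on {1:o}
piece 3:u rests on {1:o}
piece 4:a rests on {1:o}
piece 5:c rests on {2:c}
piece 6:o rests on {3:u, 4:a, 5:c}
piece 7:a rests on {6:o}
piece 8:u rests on {6:o}
minimal pieces: {0:u}
ways to finish when only these pieces remain (= sum over removing one remaining piece with nothing left below it):
  1 left: {7}→1  {8}→1
  2 left: {7,8}→2
  3 left: {6,7,8}→2
  4 left: {3,6,7,8}→2  {4,6,7,8}→2  {5,6,7,8}→2
  5 left: {2,5,6,7,8}→2  {3,4,6,7,8}→4  {3,5,6,7,8}→4  {4,5,6,7,8}→4
  6 left: {2,3,5,6,7,8}→6  {2,4,5,6,7,8}→6  {3,4,5,6,7,8}→12
  7 left: {2,3,4,5,6,7,8}→24
  placing 0:u first → 24 extensions

24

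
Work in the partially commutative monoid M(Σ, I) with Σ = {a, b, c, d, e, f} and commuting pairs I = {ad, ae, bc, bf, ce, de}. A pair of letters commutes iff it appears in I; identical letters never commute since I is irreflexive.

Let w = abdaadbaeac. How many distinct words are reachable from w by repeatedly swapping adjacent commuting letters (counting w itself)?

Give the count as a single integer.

24

#0=a has no predecessor
#1=b depends on [0:a]
#2=d depends on [1:b]
#3=a depends on [1:b]
#4=a depends on [3:a]
#5=d depends on [2:d]
#6=b depends on [4:a, 5:d]
#7=a depends on [6:b]
#8=e depends on [6:b]
#9=a depends on [7:a]
#10=c depends on [9:a]
sources: [0:a]
N(rest) = Σ N(rest − s) over sources s of rest; N(one piece) = 1:
  size 1 → [8]=1  [10]=1
  size 2 → [8,10]=2  [9,10]=1
  size 3 → [7,9,10]=1  [8,9,10]=3
  size 4 → [7,8,9,10]=4
  size 5 → [6,7,8,9,10]=4
  size 6 → [4,6,7,8,9,10]=4  [5,6,7,8,9,10]=4
  size 7 → [2,5,6,7,8,9,10]=4  [3,4,6,7,8,9,10]=4  [4,5,6,7,8,9,10]=8
  size 8 → [2,4,5,6,7,8,9,10]=12  [3,4,5,6,7,8,9,10]=12
  size 9 → [2,3,4,5,6,7,8,9,10]=24
  first=0(a) contributes 24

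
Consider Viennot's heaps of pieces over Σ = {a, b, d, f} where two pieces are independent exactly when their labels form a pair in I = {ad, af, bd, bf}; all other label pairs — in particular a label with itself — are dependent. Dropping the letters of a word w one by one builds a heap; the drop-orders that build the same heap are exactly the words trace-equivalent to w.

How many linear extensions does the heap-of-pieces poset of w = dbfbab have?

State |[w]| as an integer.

drop 0:d onto floor
drop 1:b onto floor
drop 2:f onto {0:d}
drop 3:b onto {1:b}
drop 4:a onto {3:b}
drop 5:b onto {4:a}
ground layer = {0:d, 1:b}
drop-orders for the pieces not yet dropped (sum over which currently-grounded one goes next):
  1 to go: {2} 1  {5} 1
  2 to go: {0,2} 1  {2,5} 2  {4,5} 1
  3 to go: {0,2,5} 3  {2,4,5} 3  {3,4,5} 1
  4 to go: {0,2,4,5} 6  {1,3,4,5} 1  {2,3,4,5} 4
  if 0:d drops first: 5 orders
  if 1:b drops first: 10 orders
heap linearizations: 15

15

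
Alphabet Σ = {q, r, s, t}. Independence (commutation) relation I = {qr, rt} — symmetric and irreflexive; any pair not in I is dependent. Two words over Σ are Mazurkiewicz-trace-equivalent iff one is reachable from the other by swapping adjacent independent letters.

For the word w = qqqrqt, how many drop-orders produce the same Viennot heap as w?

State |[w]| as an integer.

drop 0:q onto floor
drop 1:q onto {0:q}
drop 2:q onto {1:q}
drop 3:r onto floor
drop 4:q onto {2:q}
drop 5:t onto {4:q}
ground layer = {0:q, 3:r}
drop-orders for the pieces not yet dropped (sum over which currently-grounded one goes next):
  1 to go: {3} 1  {5} 1
  2 to go: {3,5} 2  {4,5} 1
  3 to go: {2,4,5} 1  {3,4,5} 3
  4 to go: {1,2,4,5} 1  {2,3,4,5} 4
  if 0:q drops first: 5 orders
  if 3:r drops first: 1 orders
heap linearizations: 6

6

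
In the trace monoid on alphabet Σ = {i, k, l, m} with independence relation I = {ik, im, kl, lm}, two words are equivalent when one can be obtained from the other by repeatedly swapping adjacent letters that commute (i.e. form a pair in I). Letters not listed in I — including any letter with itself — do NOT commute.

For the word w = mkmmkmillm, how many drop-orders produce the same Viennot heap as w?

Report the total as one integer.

drop 0:m onto floor
drop 1:k onto {0:m}
drop 2:m onto {1:k}
drop 3:m onto {2:m}
drop 4:k onto {3:m}
drop 5:m onto {4:k}
drop 6:i onto floor
drop 7:l onto {6:i}
drop 8:l onto {7:l}
drop 9:m onto {5:m}
ground layer = {0:m, 6:i}
drop-orders for the pieces not yet dropped (sum over which currently-grounded one goes next):
  1 to go: {8} 1  {9} 1
  2 to go: {5,9} 1  {7,8} 1  {8,9} 2
  3 to go: {4,5,9} 1  {5,8,9} 3  {6,7,8} 1  {7,8,9} 3
  4 to go: {3,4,5,9} 1  {4,5,8,9} 4  {5,7,8,9} 6  {6,7,8,9} 4
  5 to go: {2,3,4,5,9} 1  {3,4,5,8,9} 5  {4,5,7,8,9} 10  {5,6,7,8,9} 10
  6 to go: {1,2,3,4,5,9} 1  {2,3,4,5,8,9} 6  {3,4,5,7,8,9} 15  {4,5,6,7,8,9} 20
  7 to go: {0,1,2,3,4,5,9} 1  {1,2,3,4,5,8,9} 7  {2,3,4,5,7,8,9} 21  {3,4,5,6,7,8,9} 35
  8 to go: {0,1,2,3,4,5,8,9} 8  {1,2,3,4,5,7,8,9} 28  {2,3,4,5,6,7,8,9} 56
  if 0:m drops first: 84 orders
  if 6:i drops first: 36 orders
heap linearizations: 120

120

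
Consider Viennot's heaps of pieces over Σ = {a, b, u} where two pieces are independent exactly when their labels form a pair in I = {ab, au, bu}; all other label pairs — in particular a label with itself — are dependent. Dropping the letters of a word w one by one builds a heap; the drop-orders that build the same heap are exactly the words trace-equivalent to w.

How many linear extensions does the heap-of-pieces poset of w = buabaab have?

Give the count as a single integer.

#0=b has no predecessor
#1=u has no predecessor
#2=a has no predecessor
#3=b depends on [0:b]
#4=a depends on [2:a]
#5=a depends on [4:a]
#6=b depends on [3:b]
sources: [0:b, 1:u, 2:a]
N(rest) = Σ N(rest − s) over sources s of rest; N(one piece) = 1:
  size 1 → [1]=1  [5]=1  [6]=1
  size 2 → [1,5]=2  [1,6]=2  [3,6]=1  [4,5]=1  [5,6]=2
  size 3 → [0,3,6]=1  [1,3,6]=3  [1,4,5]=3  [1,5,6]=6  [2,4,5]=1  [3,5,6]=3  [4,5,6]=3
  size 4 → [0,1,3,6]=4  [0,3,5,6]=4  [1,2,4,5]=4  [1,3,5,6]=12  [1,4,5,6]=12  [2,4,5,6]=4  [3,4,5,6]=6
  size 5 → [0,1,3,5,6]=20  [0,3,4,5,6]=10  [1,2,4,5,6]=20  [1,3,4,5,6]=30  [2,3,4,5,6]=10
  first=0(b) contributes 60
  first=1(u) contributes 20
  first=2(a) contributes 60
|[w]| = 140

140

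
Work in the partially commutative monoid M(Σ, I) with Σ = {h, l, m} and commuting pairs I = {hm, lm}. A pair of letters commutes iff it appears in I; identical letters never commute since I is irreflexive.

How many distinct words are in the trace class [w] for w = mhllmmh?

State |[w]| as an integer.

35

piece 0:m — minimal
piece 1:h — minimal
piece 2:l rests on {1:h}
piece 3:l rests on {2:l}
piece 4:m rests on {0:m}
piece 5:m rests on {4:m}
piece 6:h rests on {3:l}
minimal pieces: {0:m, 1:h}
ways to finish when only these pieces remain (= sum over removing one remaining piece with nothing left below it):
  1 left: {5}→1  {6}→1
  2 left: {3,6}→1  {4,5}→1  {5,6}→2
  3 left: {0,4,5}→1  {2,3,6}→1  {3,5,6}→3  {4,5,6}→3
  4 left: {0,4,5,6}→4  {1,2,3,6}→1  {2,3,5,6}→4  {3,4,5,6}→6
  5 left: {0,3,4,5,6}→10  {1,2,3,5,6}→5  {2,3,4,5,6}→10
  placing 0:m first → 15 extensions
  placing 1:h first → 20 extensions
total linear extensions = 35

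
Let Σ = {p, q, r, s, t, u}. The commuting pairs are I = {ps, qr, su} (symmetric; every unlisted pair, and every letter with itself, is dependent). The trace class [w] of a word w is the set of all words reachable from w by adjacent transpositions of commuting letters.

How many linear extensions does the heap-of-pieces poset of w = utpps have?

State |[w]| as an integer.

3

0(u) covers ∅
1(t) covers 0:u
2(p) covers 1:t
3(p) covers 2:p
4(s) covers 1:t
floor of heap: 0:u
completions by unplaced set U, small U first (add the entries for U minus each lowest piece of U):
  |U|=1: {3}:1  {4}:1
  |U|=2: {2,3}:1  {3,4}:2
  |U|=3: {2,3,4}:3
  start at 0(u): 3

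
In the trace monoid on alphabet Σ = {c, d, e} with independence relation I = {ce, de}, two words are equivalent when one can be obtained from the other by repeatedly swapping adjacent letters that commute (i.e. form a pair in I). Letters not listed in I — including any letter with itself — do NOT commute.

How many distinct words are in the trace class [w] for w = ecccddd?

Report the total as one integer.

7

0(e) covers ∅
1(c) covers ∅
2(c) covers 1:c
3(c) covers 2:c
4(d) covers 3:c
5(d) covers 4:d
6(d) covers 5:d
floor of heap: 0:e, 1:c
completions by unplaced set U, small U first (add the entries for U minus each lowest piece of U):
  |U|=1: {0}:1  {6}:1
  |U|=2: {0,6}:2  {5,6}:1
  |U|=3: {0,5,6}:3  {4,5,6}:1
  |U|=4: {0,4,5,6}:4  {3,4,5,6}:1
  |U|=5: {0,3,4,5,6}:5  {2,3,4,5,6}:1
  start at 0(e): 1
  start at 1(c): 6
sum over floor = 7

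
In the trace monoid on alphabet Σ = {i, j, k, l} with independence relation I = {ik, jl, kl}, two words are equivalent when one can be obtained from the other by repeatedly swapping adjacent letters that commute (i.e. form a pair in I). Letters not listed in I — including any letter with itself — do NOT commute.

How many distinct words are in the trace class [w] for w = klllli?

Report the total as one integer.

0(k) covers ∅
1(l) covers ∅
2(l) covers 1:l
3(l) covers 2:l
4(l) covers 3:l
5(i) covers 4:l
floor of heap: 0:k, 1:l
completions by unplaced set U, small U first (add the entries for U minus each lowest piece of U):
  |U|=1: {0}:1  {5}:1
  |U|=2: {0,5}:2  {4,5}:1
  |U|=3: {0,4,5}:3  {3,4,5}:1
  |U|=4: {0,3,4,5}:4  {2,3,4,5}:1
  start at 0(k): 1
  start at 1(l): 5
sum over floor = 6

6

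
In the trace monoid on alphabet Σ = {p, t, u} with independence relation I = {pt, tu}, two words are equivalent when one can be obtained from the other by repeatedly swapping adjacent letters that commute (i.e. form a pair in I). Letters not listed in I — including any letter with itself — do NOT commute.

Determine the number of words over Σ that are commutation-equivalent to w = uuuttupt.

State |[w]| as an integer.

56

drop 0:u onto floor
drop 1:u onto {0:u}
drop 2:u onto {1:u}
drop 3:t onto floor
drop 4:t onto {3:t}
drop 5:u onto {2:u}
drop 6:p onto {5:u}
drop 7:t onto {4:t}
ground layer = {0:u, 3:t}
drop-orders for the pieces not yet dropped (sum over which currently-grounded one goes next):
  1 to go: {6} 1  {7} 1
  2 to go: {4,7} 1  {5,6} 1  {6,7} 2
  3 to go: {2,5,6} 1  {3,4,7} 1  {4,6,7} 3  {5,6,7} 3
  4 to go: {1,2,5,6} 1  {2,5,6,7} 4  {3,4,6,7} 4  {4,5,6,7} 6
  5 to go: {0,1,2,5,6} 1  {1,2,5,6,7} 5  {2,4,5,6,7} 10  {3,4,5,6,7} 10
  6 to go: {0,1,2,5,6,7} 6  {1,2,4,5,6,7} 15  {2,3,4,5,6,7} 20
  if 0:u drops first: 35 orders
  if 3:t drops first: 21 orders
heap linearizations: 56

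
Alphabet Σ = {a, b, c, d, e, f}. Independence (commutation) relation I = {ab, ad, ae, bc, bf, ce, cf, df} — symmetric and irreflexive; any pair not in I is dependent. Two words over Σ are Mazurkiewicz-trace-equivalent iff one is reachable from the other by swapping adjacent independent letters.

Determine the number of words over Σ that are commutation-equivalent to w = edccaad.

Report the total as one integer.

3

piece 0:e — minimal
piece 1:d rests on {0:e}
piece 2:c rests on {1:d}
piece 3:c rests on {2:c}
piece 4:a rests on {3:c}
piece 5:a rests on {4:a}
piece 6:d rests on {3:c}
minimal pieces: {0:e}
ways to finish when only these pieces remain (= sum over removing one remaining piece with nothing left below it):
  1 left: {5}→1  {6}→1
  2 left: {4,5}→1  {5,6}→2
  3 left: {4,5,6}→3
  4 left: {3,4,5,6}→3
  5 left: {2,3,4,5,6}→3
  placing 0:e first → 3 extensions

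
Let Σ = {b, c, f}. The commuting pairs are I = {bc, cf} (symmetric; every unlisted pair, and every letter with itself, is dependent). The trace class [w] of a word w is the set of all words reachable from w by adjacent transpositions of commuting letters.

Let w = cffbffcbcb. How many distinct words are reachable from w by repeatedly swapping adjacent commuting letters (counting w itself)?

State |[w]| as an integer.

0(c) covers ∅
1(f) covers ∅
2(f) covers 1:f
3(b) covers 2:f
4(f) covers 3:b
5(f) covers 4:f
6(c) covers 0:c
7(b) covers 5:f
8(c) covers 6:c
9(b) covers 7:b
floor of heap: 0:c, 1:f
completions by unplaced set U, small U first (add the entries for U minus each lowest piece of U):
  |U|=1: {8}:1  {9}:1
  |U|=2: {6,8}:1  {7,9}:1  {8,9}:2
  |U|=3: {0,6,8}:1  {5,7,9}:1  {6,8,9}:3  {7,8,9}:3
  |U|=4: {0,6,8,9}:4  {4,5,7,9}:1  {5,7,8,9}:4  {6,7,8,9}:6
  |U|=5: {0,6,7,8,9}:10  {3,4,5,7,9}:1  {4,5,7,8,9}:5  {5,6,7,8,9}:10
  |U|=6: {0,5,6,7,8,9}:20  {2,3,4,5,7,9}:1  {3,4,5,7,8,9}:6  {4,5,6,7,8,9}:15
  |U|=7: {0,4,5,6,7,8,9}:35  {1,2,3,4,5,7,9}:1  {2,3,4,5,7,8,9}:7  {3,4,5,6,7,8,9}:21
  |U|=8: {0,3,4,5,6,7,8,9}:56  {1,2,3,4,5,7,8,9}:8  {2,3,4,5,6,7,8,9}:28
  start at 0(c): 36
  start at 1(f): 84
sum over floor = 120

120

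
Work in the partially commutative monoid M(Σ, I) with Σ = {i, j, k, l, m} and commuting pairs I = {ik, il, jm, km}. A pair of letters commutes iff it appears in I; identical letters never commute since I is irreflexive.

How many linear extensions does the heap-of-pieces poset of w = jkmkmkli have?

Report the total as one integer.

49

0(j) covers ∅
1(k) covers 0:j
2(m) covers ∅
3(k) covers 1:k
4(m) covers 2:m
5(k) covers 3:k
6(l) covers 4:m, 5:k
7(i) covers 0:j, 4:m
floor of heap: 0:j, 2:m
completions by unplaced set U, small U first (add the entries for U minus each lowest piece of U):
  |U|=1: {6}:1  {7}:1
  |U|=2: {5,6}:1  {6,7}:2
  |U|=3: {3,5,6}:1  {4,6,7}:2  {5,6,7}:3
  |U|=4: {1,3,5,6}:1  {2,4,6,7}:2  {3,5,6,7}:4  {4,5,6,7}:5
  |U|=5: {1,3,5,6,7}:5  {2,4,5,6,7}:7  {3,4,5,6,7}:9
  |U|=6: {0,1,3,5,6,7}:5  {1,3,4,5,6,7}:14  {2,3,4,5,6,7}:16
  start at 0(j): 30
  start at 2(m): 19
sum over floor = 49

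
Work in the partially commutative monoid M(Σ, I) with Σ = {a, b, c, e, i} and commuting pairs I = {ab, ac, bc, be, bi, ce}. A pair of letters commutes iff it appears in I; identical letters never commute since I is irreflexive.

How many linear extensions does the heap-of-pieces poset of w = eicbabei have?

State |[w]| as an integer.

drop 0:e onto floor
drop 1:i onto {0:e}
drop 2:c onto {1:i}
drop 3:b onto floor
drop 4:a onto {1:i}
drop 5:b onto {3:b}
drop 6:e onto {4:a}
drop 7:i onto {2:c, 6:e}
ground layer = {0:e, 3:b}
drop-orders for the pieces not yet dropped (sum over which currently-grounded one goes next):
  1 to go: {5} 1  {7} 1
  2 to go: {2,7} 1  {3,5} 1  {5,7} 2  {6,7} 1
  3 to go: {2,5,7} 3  {2,6,7} 2  {3,5,7} 3  {4,6,7} 1  {5,6,7} 3
  4 to go: {2,3,5,7} 6  {2,4,6,7} 3  {2,5,6,7} 8  {3,5,6,7} 6  {4,5,6,7} 4
  5 to go: {1,2,4,6,7} 3  {2,3,5,6,7} 20  {2,4,5,6,7} 15  {3,4,5,6,7} 10
  6 to go: {0,1,2,4,6,7} 3  {1,2,4,5,6,7} 18  {2,3,4,5,6,7} 45
  if 0:e drops first: 63 orders
  if 3:b drops first: 21 orders
heap linearizations: 84

84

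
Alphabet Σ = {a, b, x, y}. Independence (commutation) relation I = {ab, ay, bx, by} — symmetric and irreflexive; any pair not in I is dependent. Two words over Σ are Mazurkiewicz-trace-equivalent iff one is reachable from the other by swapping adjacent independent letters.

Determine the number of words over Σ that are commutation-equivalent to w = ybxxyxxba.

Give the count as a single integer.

36

#0=y has no predecessor
#1=b has no predecessor
#2=x depends on [0:y]
#3=x depends on [2:x]
#4=y depends on [3:x]
#5=x depends on [4:y]
#6=x depends on [5:x]
#7=b depends on [1:b]
#8=a depends on [6:x]
sources: [0:y, 1:b]
N(rest) = Σ N(rest − s) over sources s of rest; N(one piece) = 1:
  size 1 → [7]=1  [8]=1
  size 2 → [1,7]=1  [6,8]=1  [7,8]=2
  size 3 → [1,7,8]=3  [5,6,8]=1  [6,7,8]=3
  size 4 → [1,6,7,8]=6  [4,5,6,8]=1  [5,6,7,8]=4
  size 5 → [1,5,6,7,8]=10  [3,4,5,6,8]=1  [4,5,6,7,8]=5
  size 6 → [1,4,5,6,7,8]=15  [2,3,4,5,6,8]=1  [3,4,5,6,7,8]=6
  size 7 → [0,2,3,4,5,6,8]=1  [1,3,4,5,6,7,8]=21  [2,3,4,5,6,7,8]=7
  first=0(y) contributes 28
  first=1(b) contributes 8
|[w]| = 36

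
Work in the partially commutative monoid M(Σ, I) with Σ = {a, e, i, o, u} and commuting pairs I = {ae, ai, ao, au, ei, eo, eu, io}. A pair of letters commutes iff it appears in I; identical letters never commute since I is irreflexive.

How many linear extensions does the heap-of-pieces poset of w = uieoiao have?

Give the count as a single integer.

piece 0:u — minimal
piece 1:i rests on {0:u}
piece 2:e — minimal
piece 3:o rests on {0:u}
piece 4:i rests on {1:i}
piece 5:a — minimal
piece 6:o rests on {3:o}
minimal pieces: {0:u, 2:e, 5:a}
ways to finish when only these pieces remain (= sum over removing one remaining piece with nothing left below it):
  1 left: {2}→1  {4}→1  {5}→1  {6}→1
  2 left: {1,4}→1  {2,4}→2  {2,5}→2  {2,6}→2  {3,6}→1  {4,5}→2  {4,6}→2  {5,6}→2
  3 left: {1,2,4}→3  {1,4,5}→3  {1,4,6}→3  {2,3,6}→3  {2,4,5}→6  {2,4,6}→6  {2,5,6}→6  {3,4,6}→3  {3,5,6}→3  {4,5,6}→6
  4 left: {1,2,4,5}→12  {1,2,4,6}→12  {1,3,4,6}→6  {1,4,5,6}→12  {2,3,4,6}→12  {2,3,5,6}→12  {2,4,5,6}→24  {3,4,5,6}→12
  5 left: {0,1,3,4,6}→6  {1,2,3,4,6}→30  {1,2,4,5,6}→60  {1,3,4,5,6}→30  {2,3,4,5,6}→60
  placing 0:u first → 180 extensions
  placing 2:e first → 36 extensions
  placing 5:a first → 36 extensions
total linear extensions = 252

252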